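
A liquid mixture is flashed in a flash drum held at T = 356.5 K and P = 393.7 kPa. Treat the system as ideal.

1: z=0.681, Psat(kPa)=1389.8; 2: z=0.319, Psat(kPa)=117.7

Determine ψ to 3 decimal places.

ψ = 0.845

Raoult's law: Kᵢ = Pᵢˢᵃᵗ/P = Pᵢˢᵃᵗ/393.7.
  K_1 = 1389.8/393.7 = 3.53010, K_2 = 117.7/393.7 = 0.29896
Let ψ = V/F and solve Σ zᵢ(Kᵢ−1)/(1+ψ(Kᵢ−1)) = 0.
Check two-phase: ΣzᵢKᵢ = 2.499 > 1 and Σzᵢ/Kᵢ = 1.260 > 1, so g(0) = 1.499 > 0 and g(1) = -0.260 < 0.
Newton–Raphson from ψ = 0.42:
  ψ = 0.420: g = 0.5184, g' = -1.340 → ψ = 0.807
  ψ = 0.807: g = 0.0515, g' = -1.302 → ψ = 0.847
  ψ = 0.847: g = -0.0016, g' = -1.390 → ψ = 0.845
Converged at ψ = 0.845.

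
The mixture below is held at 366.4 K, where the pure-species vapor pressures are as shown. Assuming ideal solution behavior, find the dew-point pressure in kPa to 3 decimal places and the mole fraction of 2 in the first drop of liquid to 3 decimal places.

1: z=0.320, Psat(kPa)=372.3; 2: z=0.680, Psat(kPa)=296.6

Pdew = 317.242 kPa, x_2 = 0.727

At the dew point ψ → 1, so Σzᵢ/Kᵢ = 1 with Kᵢ = Pᵢˢᵃᵗ/P ⇒ 1/P = Σzᵢ/Pᵢˢᵃᵗ.
1/P = 0.320/372.3 + 0.680/296.6 = 0.003152 ⇒ P = 317.242 kPa
xᵢ = zᵢP/Pᵢˢᵃᵗ ⇒ x_2 = 0.680·317.242/296.6 = 0.727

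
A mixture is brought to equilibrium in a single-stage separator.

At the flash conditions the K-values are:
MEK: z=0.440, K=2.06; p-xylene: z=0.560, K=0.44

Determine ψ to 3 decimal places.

Rachford–Rice: g(ψ) = Σ zᵢ(Kᵢ−1)/(1+ψ(Kᵢ−1)) = 0.
Feasibility: ΣzᵢKᵢ = 1.153, Σzᵢ/Kᵢ = 1.486 — both > 1, two phases present.
Iterate (Newton) starting at ψ = 0.53:
  ψ = 0.530: g = -0.1473, g' = -0.558 → ψ = 0.266
  ψ = 0.266: g = -0.0046, g' = -0.543 → ψ = 0.257
Converged at ψ = 0.257.

ψ = 0.257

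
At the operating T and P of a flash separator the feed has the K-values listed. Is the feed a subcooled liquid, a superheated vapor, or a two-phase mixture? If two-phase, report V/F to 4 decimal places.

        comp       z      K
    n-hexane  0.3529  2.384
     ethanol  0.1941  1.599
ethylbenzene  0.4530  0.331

two-phase, V/F = 0.3920

ΣzᵢKᵢ = 1.3016; Σzᵢ/Kᵢ = 1.6380.
Both exceed 1, so a two-phase solution exists.
Newton iteration, ψ⁰ = 0.34:
  ψ = 0.3400: g = 0.03643, g' = -0.7004 → ψ = 0.3920
Converged at ψ = 0.3920.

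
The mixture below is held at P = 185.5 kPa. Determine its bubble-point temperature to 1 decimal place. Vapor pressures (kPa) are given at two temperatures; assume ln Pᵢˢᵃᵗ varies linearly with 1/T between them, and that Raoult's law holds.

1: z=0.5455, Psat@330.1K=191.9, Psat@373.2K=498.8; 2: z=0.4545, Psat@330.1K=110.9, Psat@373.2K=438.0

Bubble-point temperature: ΣzᵢPᵢˢᵃᵗ(T) = P. Interpolate ln Pᵢˢᵃᵗ = aᵢ + bᵢ/T.
  T = 330.1 K: ΣzᵢPᵢˢᵃᵗ = 155.09 kPa
  T = 373.2 K: ΣzᵢPᵢˢᵃᵗ = 471.17 kPa
  T = 351.6 K: ΣzᵢPᵢˢᵃᵗ = 277.90 kPa
  T = 340.9 K: ΣzᵢPᵢˢᵃᵗ = 209.51 kPa
  T = 335.5 K: ΣzᵢPᵢˢᵃᵗ = 180.63 kPa
  T = 338.2 K: ΣzᵢPᵢˢᵃᵗ = 194.63 kPa
  T = 336.9 K: ΣzᵢPᵢˢᵃᵗ = 187.78 kPa
Interpolating between 335.5 K and 336.9 K gives T ≈ 336.5 K.

T = 336.5 K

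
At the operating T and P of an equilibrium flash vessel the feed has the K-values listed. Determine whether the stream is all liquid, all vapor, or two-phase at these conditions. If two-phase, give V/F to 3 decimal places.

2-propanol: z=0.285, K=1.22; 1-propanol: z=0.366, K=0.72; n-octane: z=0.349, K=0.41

all liquid

ΣzᵢKᵢ = 0.754; Σzᵢ/Kᵢ = 1.593.
Since ΣzᵢKᵢ < 1 the mixture is below its bubble point — single liquid phase.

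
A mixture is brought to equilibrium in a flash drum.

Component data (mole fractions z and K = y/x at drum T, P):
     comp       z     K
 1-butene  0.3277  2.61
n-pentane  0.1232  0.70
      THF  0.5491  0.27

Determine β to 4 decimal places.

β = 0.0838

Material balance + equilibrium reduce to Σ zᵢ(Kᵢ−1)/(1+β(Kᵢ−1)) = 0.
g(0) = ΣzᵢKᵢ − 1 = 0.0898 and g(1) = 1 − Σzᵢ/Kᵢ = -1.3353, so a root lies in (0, 1).
Newton–Raphson from β = 0.46:
  β = 0.4600: g = -0.34326, g' = -0.9586 → β = 0.1019
  β = 0.1019: g = -0.01795, g' = -0.9802 → β = 0.0836
  β = 0.0836: g = 0.00021, g' = -1.0034 → β = 0.0838
Converged at β = 0.0838.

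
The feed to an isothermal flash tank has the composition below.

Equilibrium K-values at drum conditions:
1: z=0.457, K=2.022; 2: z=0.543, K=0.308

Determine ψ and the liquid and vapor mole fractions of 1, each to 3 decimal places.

Newton iteration, ψ⁰ = 0.42:
  ψ = 0.420: g = -0.2029, g' = -0.750 → ψ = 0.150
  ψ = 0.150: g = -0.0140, g' = -0.683 → ψ = 0.129
Converged at ψ = 0.129.
Compositions from xᵢ = zᵢ/(1+ψ(Kᵢ−1)), yᵢ = Kᵢxᵢ:
  1: x = 0.404, y = 0.816
  2: x = 0.596, y = 0.184

ψ = 0.129, x_1 = 0.404, y_1 = 0.816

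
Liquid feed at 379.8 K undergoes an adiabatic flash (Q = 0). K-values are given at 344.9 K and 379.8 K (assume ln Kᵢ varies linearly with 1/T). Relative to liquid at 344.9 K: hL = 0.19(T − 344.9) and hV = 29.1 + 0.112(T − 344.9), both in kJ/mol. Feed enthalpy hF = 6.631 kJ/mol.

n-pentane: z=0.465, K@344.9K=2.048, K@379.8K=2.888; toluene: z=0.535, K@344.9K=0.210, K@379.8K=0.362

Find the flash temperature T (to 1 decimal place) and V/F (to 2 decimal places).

Adiabatic flash: solve Rachford–Rice at each trial T, then check hF = ψ·hV(T) + (1−ψ)·hL(T).
  T = 344.9 K: K = (2.048, 0.210), RR gives ψ = 0.078, H_out = 2.273 kJ/mol
  T = 379.8 K: K = (2.888, 0.362), RR gives ψ = 0.445, H_out = 18.382 kJ/mol
  T = 362.4 K: K = (2.453, 0.280), RR gives ψ = 0.277, H_out = 11.017 kJ/mol
  T = 353.6 K: K = (2.245, 0.243), RR gives ψ = 0.185, H_out = 6.901 kJ/mol
  T = 349.2 K: K = (2.145, 0.226), RR gives ψ = 0.133, H_out = 4.650 kJ/mol
  T = 351.4 K: K = (2.195, 0.234), RR gives ψ = 0.160, H_out = 5.796 kJ/mol
Linear interpolation between T = 351.4 (H_out = 5.796) and T = 353.6 (H_out = 6.901) on hF = 6.631 gives T ≈ 353.1 K, at which ψ = 0.18.

T = 353.1 K, V/F = 0.18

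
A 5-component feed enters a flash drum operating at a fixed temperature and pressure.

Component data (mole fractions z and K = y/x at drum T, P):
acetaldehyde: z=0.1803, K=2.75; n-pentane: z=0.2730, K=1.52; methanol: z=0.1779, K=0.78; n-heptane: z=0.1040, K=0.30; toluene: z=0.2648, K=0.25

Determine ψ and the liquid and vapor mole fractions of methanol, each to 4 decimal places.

ψ = 0.2047, x_methanol = 0.1863, y_methanol = 0.1453

Rachford–Rice: g(ψ) = Σ zᵢ(Kᵢ−1)/(1+ψ(Kᵢ−1)) = 0.
Check two-phase: ΣzᵢKᵢ = 1.1469 > 1 and Σzᵢ/Kᵢ = 1.8791 > 1, so g(0) = 0.1469 > 0 and g(1) = -0.8791 < 0.
Newton iteration, ψ⁰ = 0.56:
  ψ = 0.5600: g = -0.23749, g' = -0.7770 → ψ = 0.2543
  ψ = 0.2543: g = -0.03172, g' = -0.6345 → ψ = 0.2043
  ψ = 0.2043: g = 0.00026, g' = -0.6465 → ψ = 0.2047
Converged at ψ = 0.2047.
Compositions from xᵢ = zᵢ/(1+ψ(Kᵢ−1)), yᵢ = Kᵢxᵢ:
  acetaldehyde: x = 0.1327, y = 0.3650
  n-pentane: x = 0.2467, y = 0.3750
  methanol: x = 0.1863, y = 0.1453
  n-heptane: x = 0.1214, y = 0.0364
  toluene: x = 0.3128, y = 0.0782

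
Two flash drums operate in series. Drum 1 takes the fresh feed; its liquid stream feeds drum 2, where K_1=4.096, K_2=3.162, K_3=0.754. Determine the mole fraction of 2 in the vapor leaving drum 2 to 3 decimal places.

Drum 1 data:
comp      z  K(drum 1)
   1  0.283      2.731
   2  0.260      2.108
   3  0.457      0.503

y_2 (drum 2) = 0.166

Drum 1:
Let ψ₁ = V/F and solve Σ zᵢ(Kᵢ−1)/(1+ψ₁(Kᵢ−1)) = 0.
g(0) = ΣzᵢKᵢ − 1 = 0.551 and g(1) = 1 − Σzᵢ/Kᵢ = -0.136, so a root lies in (0, 1).
Newton iteration, ψ₁⁰ = 0.64:
  ψ₁ = 0.640: g = 0.0679, g' = -0.543 → ψ₁ = 0.765
Converged at ψ₁ = 0.765.
Drum-1 compositions:
  1: x = 0.122, y = 0.332
  2: x = 0.141, y = 0.297
  3: x = 0.738, y = 0.371
Drum-2 feed = drum-1 liquid: z₂ = (0.1217, 0.1407, 0.7376).
Drum 2:
Newton–Raphson from ψ₂ = 0.5:
  ψ₂ = 0.500: g = 0.0872, g' = -0.390 → ψ₂ = 0.724
  ψ₂ = 0.724: g = 0.0141, g' = -0.277 → ψ₂ = 0.775
  ψ₂ = 0.775: g = 0.0004, g' = -0.261 → ψ₂ = 0.776
Converged at ψ₂ = 0.776.
  1: x = 0.036, y = 0.146
  2: x = 0.053, y = 0.166
  3: x = 0.912, y = 0.687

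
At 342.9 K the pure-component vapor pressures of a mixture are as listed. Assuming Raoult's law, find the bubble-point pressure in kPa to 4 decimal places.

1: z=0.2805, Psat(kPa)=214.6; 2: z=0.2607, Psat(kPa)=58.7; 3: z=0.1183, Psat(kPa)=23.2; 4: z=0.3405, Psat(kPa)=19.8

Pbub = 84.9849 kPa

At the bubble point ψ → 0, so ΣzᵢKᵢ = 1 with Kᵢ = Pᵢˢᵃᵗ/P ⇒ P = ΣzᵢPᵢˢᵃᵗ.
P = 0.2805·214.6 + 0.2607·58.7 + 0.1183·23.2 + 0.3405·19.8 = 84.9849 kPa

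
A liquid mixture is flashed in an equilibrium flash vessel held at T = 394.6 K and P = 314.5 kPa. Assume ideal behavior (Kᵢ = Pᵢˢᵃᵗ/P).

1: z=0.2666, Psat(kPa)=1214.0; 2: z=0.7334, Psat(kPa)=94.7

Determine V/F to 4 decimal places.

V/F = 0.1250

Raoult's law: Kᵢ = Pᵢˢᵃᵗ/P = Pᵢˢᵃᵗ/314.5.
  K_1 = 1214.0/314.5 = 3.860095, K_2 = 94.7/314.5 = 0.301113
Rachford–Rice: g(V/F) = Σ zᵢ(Kᵢ−1)/(1+V/F(Kᵢ−1)) = 0.
Check two-phase: ΣzᵢKᵢ = 1.2499 > 1 and Σzᵢ/Kᵢ = 2.5047 > 1, so g(0) = 0.2499 > 0 and g(1) = -1.5047 < 0.
Binary case is linear: z₁(K₁−1)(1+V/F(K₂−1)) + z₂(K₂−1)(1+V/F(K₁−1)) = 0
⇒ V/F = [z₁(K₁−1)+z₂(K₂−1)] / [−(K₁−1)(K₂−1)] = 0.24994/1.99888 = 0.1250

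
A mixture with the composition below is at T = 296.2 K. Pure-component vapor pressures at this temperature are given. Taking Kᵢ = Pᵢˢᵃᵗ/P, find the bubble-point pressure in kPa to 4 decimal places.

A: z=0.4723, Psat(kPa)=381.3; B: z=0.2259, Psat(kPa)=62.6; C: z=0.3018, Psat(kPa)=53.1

Pbub = 210.2549 kPa

At the bubble point ψ → 0, so ΣzᵢKᵢ = 1 with Kᵢ = Pᵢˢᵃᵗ/P ⇒ P = ΣzᵢPᵢˢᵃᵗ.
P = 0.4723·381.3 + 0.2259·62.6 + 0.3018·53.1 = 210.2549 kPa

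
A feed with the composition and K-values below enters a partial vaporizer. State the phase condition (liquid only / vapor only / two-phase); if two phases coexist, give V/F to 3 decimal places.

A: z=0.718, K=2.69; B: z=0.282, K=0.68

ΣzᵢKᵢ = 2.123; Σzᵢ/Kᵢ = 0.682.
Since Σzᵢ/Kᵢ < 1 the mixture is above its dew point — single vapor phase.

vapor only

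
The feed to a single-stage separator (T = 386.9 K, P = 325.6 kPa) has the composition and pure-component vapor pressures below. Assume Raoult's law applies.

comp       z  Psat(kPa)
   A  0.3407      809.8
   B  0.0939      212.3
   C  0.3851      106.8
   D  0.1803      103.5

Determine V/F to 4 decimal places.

Raoult's law: Kᵢ = Pᵢˢᵃᵗ/P = Pᵢˢᵃᵗ/325.6.
  K_A = 809.8/325.6 = 2.487101, K_B = 212.3/325.6 = 0.652027, K_C = 106.8/325.6 = 0.328010, K_D = 103.5/325.6 = 0.317875
Newton iteration, V/F⁰ = 0.64:
  V/F = 0.6400: g = -0.45479, g' = -1.0162 → V/F = 0.1925
  V/F = 0.1925: g = -0.07992, g' = -0.8091 → V/F = 0.0937
  V/F = 0.0937: g = 0.00336, g' = -0.8864 → V/F = 0.0975
Converged at V/F = 0.0975.

V/F = 0.0975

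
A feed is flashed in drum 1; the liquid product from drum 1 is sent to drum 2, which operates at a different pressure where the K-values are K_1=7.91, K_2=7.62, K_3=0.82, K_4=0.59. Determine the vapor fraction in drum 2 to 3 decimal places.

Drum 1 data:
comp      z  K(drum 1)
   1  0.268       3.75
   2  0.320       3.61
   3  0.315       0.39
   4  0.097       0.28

Drum 1:
Rachford–Rice: g(ψ₁) = Σ zᵢ(Kᵢ−1)/(1+ψ₁(Kᵢ−1)) = 0.
g(0) = ΣzᵢKᵢ − 1 = 1.310 and g(1) = 1 − Σzᵢ/Kᵢ = -0.314, so a root lies in (0, 1).
Newton–Raphson from ψ₁ = 0.65:
  ψ₁ = 0.650: g = 0.1245, g' = -1.060 → ψ₁ = 0.767
  ψ₁ = 0.767: g = -0.0023, g' = -1.117 → ψ₁ = 0.765
Converged at ψ₁ = 0.765.
Drum-1 compositions:
  1: x = 0.086, y = 0.324
  2: x = 0.107, y = 0.385
  3: x = 0.591, y = 0.230
  4: x = 0.216, y = 0.060
Drum-2 feed = drum-1 liquid: z₂ = (0.0863, 0.1068, 0.5909, 0.2161).
Drum 2:
Material balance + equilibrium reduce to Σ zᵢ(Kᵢ−1)/(1+ψ₂(Kᵢ−1)) = 0.
Check two-phase: ΣzᵢKᵢ = 2.108 > 1 and Σzᵢ/Kᵢ = 1.112 > 1, so g(0) = 1.108 > 0 and g(1) = -0.112 < 0.
Iterate (Newton) starting at ψ₂ = 0.5:
  ψ₂ = 0.500: g = 0.0695, g' = -0.540 → ψ₂ = 0.629
  ψ₂ = 0.629: g = 0.0092, g' = -0.410 → ψ₂ = 0.651
  ψ₂ = 0.651: g = 0.0002, g' = -0.394 → ψ₂ = 0.652
Converged at ψ₂ = 0.652.
  1: x = 0.016, y = 0.124
  2: x = 0.020, y = 0.153
  3: x = 0.669, y = 0.549
  4: x = 0.295, y = 0.174

V/F (drum 2) = 0.652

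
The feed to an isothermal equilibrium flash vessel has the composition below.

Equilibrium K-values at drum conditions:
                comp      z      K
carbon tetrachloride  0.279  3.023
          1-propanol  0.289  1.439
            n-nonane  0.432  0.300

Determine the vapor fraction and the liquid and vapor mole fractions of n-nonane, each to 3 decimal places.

ψ = 0.400, x_n-nonane = 0.600, y_n-nonane = 0.180

Rachford–Rice: g(ψ) = Σ zᵢ(Kᵢ−1)/(1+ψ(Kᵢ−1)) = 0.
g(0) = ΣzᵢKᵢ − 1 = 0.389 and g(1) = 1 − Σzᵢ/Kᵢ = -0.733, so a root lies in (0, 1).
Iterate (Newton) starting at ψ = 0.5:
  ψ = 0.500: g = -0.0806, g' = -0.821 → ψ = 0.402
  ψ = 0.402: g = -0.0015, g' = -0.797 → ψ = 0.400
Converged at ψ = 0.400.
Compositions from xᵢ = zᵢ/(1+ψ(Kᵢ−1)), yᵢ = Kᵢxᵢ:
  carbon tetrachloride: x = 0.154, y = 0.466
  1-propanol: x = 0.246, y = 0.354
  n-nonane: x = 0.600, y = 0.180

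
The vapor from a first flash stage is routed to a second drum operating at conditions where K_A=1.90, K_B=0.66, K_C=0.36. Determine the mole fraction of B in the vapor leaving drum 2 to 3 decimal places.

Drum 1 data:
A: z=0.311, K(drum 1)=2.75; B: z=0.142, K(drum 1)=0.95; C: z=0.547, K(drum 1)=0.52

y_B (drum 2) = 0.104

Drum 1:
Material balance + equilibrium reduce to Σ zᵢ(Kᵢ−1)/(1+ψ₁(Kᵢ−1)) = 0.
Check two-phase: ΣzᵢKᵢ = 1.275 > 1 and Σzᵢ/Kᵢ = 1.314 > 1, so g(0) = 0.275 > 0 and g(1) = -0.314 < 0.
Iterate (Newton) starting at ψ₁ = 0.5:
  ψ₁ = 0.500: g = -0.0625, g' = -0.489 → ψ₁ = 0.372
  ψ₁ = 0.372: g = 0.0026, g' = -0.536 → ψ₁ = 0.377
Converged at ψ₁ = 0.377.
Drum-1 compositions:
  A: x = 0.187, y = 0.515
  B: x = 0.145, y = 0.137
  C: x = 0.668, y = 0.347
Drum-2 feed = drum-1 vapor: z₂ = (0.5152, 0.1375, 0.3473).
Drum 2:
Material balance + equilibrium reduce to Σ zᵢ(Kᵢ−1)/(1+ψ₂(Kᵢ−1)) = 0.
Check two-phase: ΣzᵢKᵢ = 1.195 > 1 and Σzᵢ/Kᵢ = 1.444 > 1, so g(0) = 0.195 > 0 and g(1) = -0.444 < 0.
Newton iteration, ψ₂⁰ = 0.5:
  ψ₂ = 0.500: g = -0.0634, g' = -0.529 → ψ₂ = 0.380
  ψ₂ = 0.380: g = -0.0020, g' = -0.501 → ψ₂ = 0.376
Converged at ψ₂ = 0.376.
  A: x = 0.385, y = 0.731
  B: x = 0.158, y = 0.104
  C: x = 0.457, y = 0.165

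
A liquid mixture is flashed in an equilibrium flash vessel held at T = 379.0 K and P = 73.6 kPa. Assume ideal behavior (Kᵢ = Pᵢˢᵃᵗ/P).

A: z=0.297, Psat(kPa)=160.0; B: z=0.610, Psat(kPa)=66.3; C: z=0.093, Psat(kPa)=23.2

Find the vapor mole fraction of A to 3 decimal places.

y_A = 0.351

Raoult's law: Kᵢ = Pᵢˢᵃᵗ/P = Pᵢˢᵃᵗ/73.6.
  K_A = 160.0/73.6 = 2.17391, K_B = 66.3/73.6 = 0.90082, K_C = 23.2/73.6 = 0.31522
Material balance + equilibrium reduce to Σ zᵢ(Kᵢ−1)/(1+β(Kᵢ−1)) = 0.
Feasibility: ΣzᵢKᵢ = 1.224, Σzᵢ/Kᵢ = 1.109 — both > 1, two phases present.
Newton iteration, β⁰ = 0.5:
  β = 0.500: g = 0.0592, g' = -0.270 → β = 0.719
  β = 0.719: g = -0.0016, g' = -0.297 → β = 0.714
Converged at β = 0.714.
Compositions from xᵢ = zᵢ/(1+β(Kᵢ−1)), yᵢ = Kᵢxᵢ:
  A: x = 0.162, y = 0.351
  B: x = 0.656, y = 0.591
  C: x = 0.182, y = 0.057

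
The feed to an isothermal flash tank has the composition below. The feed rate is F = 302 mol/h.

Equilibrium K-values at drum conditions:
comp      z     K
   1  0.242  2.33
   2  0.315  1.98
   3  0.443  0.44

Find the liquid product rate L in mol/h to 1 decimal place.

L = 120.9 mol/h

Material balance + equilibrium reduce to Σ zᵢ(Kᵢ−1)/(1+ψ(Kᵢ−1)) = 0.
Check two-phase: ΣzᵢKᵢ = 1.382 > 1 and Σzᵢ/Kᵢ = 1.270 > 1, so g(0) = 0.382 > 0 and g(1) = -0.270 < 0.
Newton iteration, ψ⁰ = 0.46:
  ψ = 0.460: g = 0.0783, g' = -0.561 → ψ = 0.600
Converged at ψ = 0.600.
Then V = ψ·F = 0.5996·302 = 181.1 mol/h and L = F − V = 120.9 mol/h.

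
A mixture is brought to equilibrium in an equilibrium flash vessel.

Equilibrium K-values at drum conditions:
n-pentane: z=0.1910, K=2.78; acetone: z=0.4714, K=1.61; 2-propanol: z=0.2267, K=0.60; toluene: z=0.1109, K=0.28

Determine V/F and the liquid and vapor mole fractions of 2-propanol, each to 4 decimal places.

Newton iteration, V/F⁰ = 0.5:
  V/F = 0.5000: g = 0.16212, g' = -0.4694 → V/F = 0.8453
  V/F = 0.8453: g = -0.01558, g' = -0.6310 → V/F = 0.8207
  V/F = 0.8207: g = -0.00037, g' = -0.6017 → V/F = 0.8200
Converged at V/F = 0.8200.
Compositions from xᵢ = zᵢ/(1+V/F(Kᵢ−1)), yᵢ = Kᵢxᵢ:
  n-pentane: x = 0.0777, y = 0.2159
  acetone: x = 0.3142, y = 0.5059
  2-propanol: x = 0.3374, y = 0.2024
  toluene: x = 0.2708, y = 0.0758

V/F = 0.8200, x_2-propanol = 0.3374, y_2-propanol = 0.2024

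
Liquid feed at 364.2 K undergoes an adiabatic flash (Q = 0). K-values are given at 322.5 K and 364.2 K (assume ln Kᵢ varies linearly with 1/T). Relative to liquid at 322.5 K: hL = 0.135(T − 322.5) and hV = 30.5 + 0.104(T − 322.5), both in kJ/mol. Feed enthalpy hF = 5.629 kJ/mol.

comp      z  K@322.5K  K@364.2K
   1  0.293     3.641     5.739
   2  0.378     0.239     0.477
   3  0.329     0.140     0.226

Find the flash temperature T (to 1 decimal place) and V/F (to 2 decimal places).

Adiabatic flash: solve Rachford–Rice at each trial T, then check hF = ψ·hV(T) + (1−ψ)·hL(T).
  T = 322.5 K: K = (3.641, 0.239, 0.140), RR gives ψ = 0.095, H_out = 2.904 kJ/mol
  T = 364.2 K: K = (5.739, 0.477, 0.226), RR gives ψ = 0.305, H_out = 14.524 kJ/mol
  T = 343.4 K: K = (4.637, 0.345, 0.181), RR gives ψ = 0.205, H_out = 8.950 kJ/mol
  T = 332.9 K: K = (4.122, 0.289, 0.160), RR gives ψ = 0.153, H_out = 6.021 kJ/mol
  T = 327.7 K: K = (3.878, 0.263, 0.150), RR gives ψ = 0.125, H_out = 4.498 kJ/mol
  T = 330.3 K: K = (3.999, 0.276, 0.155), RR gives ψ = 0.139, H_out = 5.268 kJ/mol
  T = 331.6 K: K = (4.061, 0.282, 0.157), RR gives ψ = 0.146, H_out = 5.646 kJ/mol
Linear interpolation between T = 330.3 (H_out = 5.268) and T = 331.6 (H_out = 5.646) on hF = 5.629 gives T ≈ 331.5 K, at which ψ = 0.15.

T = 331.5 K, V/F = 0.15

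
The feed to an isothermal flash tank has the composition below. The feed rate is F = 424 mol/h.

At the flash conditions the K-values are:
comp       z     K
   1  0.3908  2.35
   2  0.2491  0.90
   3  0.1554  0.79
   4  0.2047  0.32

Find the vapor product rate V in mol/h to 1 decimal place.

Rachford–Rice: g(ψ) = Σ zᵢ(Kᵢ−1)/(1+ψ(Kᵢ−1)) = 0.
g(0) = ΣzᵢKᵢ − 1 = 0.3308 and g(1) = 1 − Σzᵢ/Kᵢ = -0.2795, so a root lies in (0, 1).
Newton iteration, ψ⁰ = 0.6:
  ψ = 0.6000: g = -0.00749, g' = -0.4993 → ψ = 0.5850
  ψ = 0.5850: g = -0.00003, g' = -0.4951 → ψ = 0.5849
Converged at ψ = 0.5849.
Then V = ψ·F = 0.5849·424 = 248.0 mol/h and L = F − V = 176.0 mol/h.

V = 248.0 mol/h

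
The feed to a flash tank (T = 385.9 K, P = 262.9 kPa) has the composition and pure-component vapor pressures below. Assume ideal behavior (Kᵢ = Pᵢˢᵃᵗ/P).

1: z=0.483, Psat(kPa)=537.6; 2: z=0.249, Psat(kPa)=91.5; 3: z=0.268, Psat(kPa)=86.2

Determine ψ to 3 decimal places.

Raoult's law: Kᵢ = Pᵢˢᵃᵗ/P = Pᵢˢᵃᵗ/262.9.
  K_1 = 537.6/262.9 = 2.04488, K_2 = 91.5/262.9 = 0.34804, K_3 = 86.2/262.9 = 0.32788
Newton iteration, ψ⁰ = 0.5:
  ψ = 0.500: g = -0.1807, g' = -0.735 → ψ = 0.254
  ψ = 0.254: g = -0.0131, g' = -0.657 → ψ = 0.234
Converged at ψ = 0.234.

ψ = 0.234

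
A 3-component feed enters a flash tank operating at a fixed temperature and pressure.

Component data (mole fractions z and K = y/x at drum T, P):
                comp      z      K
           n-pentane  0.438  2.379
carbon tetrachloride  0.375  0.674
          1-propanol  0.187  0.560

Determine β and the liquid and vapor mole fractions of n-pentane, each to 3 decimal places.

Let β = V/F and solve Σ zᵢ(Kᵢ−1)/(1+β(Kᵢ−1)) = 0.
Feasibility: ΣzᵢKᵢ = 1.399, Σzᵢ/Kᵢ = 1.074 — both > 1, two phases present.
Iterate (Newton) starting at β = 0.43:
  β = 0.430: g = 0.1355, g' = -0.437 → β = 0.740
  β = 0.740: g = 0.0158, g' = -0.353 → β = 0.785
Converged at β = 0.785.
Compositions from xᵢ = zᵢ/(1+β(Kᵢ−1)), yᵢ = Kᵢxᵢ:
  n-pentane: x = 0.210, y = 0.500
  carbon tetrachloride: x = 0.504, y = 0.340
  1-propanol: x = 0.286, y = 0.160

β = 0.785, x_n-pentane = 0.210, y_n-pentane = 0.500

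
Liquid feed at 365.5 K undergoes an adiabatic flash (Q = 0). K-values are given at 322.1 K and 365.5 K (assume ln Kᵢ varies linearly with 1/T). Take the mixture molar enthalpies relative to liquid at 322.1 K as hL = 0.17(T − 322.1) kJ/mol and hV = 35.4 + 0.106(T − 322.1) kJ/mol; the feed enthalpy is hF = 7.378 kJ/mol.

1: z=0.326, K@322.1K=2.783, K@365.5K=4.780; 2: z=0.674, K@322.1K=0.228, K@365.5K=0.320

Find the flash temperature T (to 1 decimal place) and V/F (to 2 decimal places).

T = 335.3 K, V/F = 0.15

Adiabatic flash: solve Rachford–Rice at each trial T, then check hF = ψ·hV(T) + (1−ψ)·hL(T).
  T = 322.1 K: K = (2.783, 0.228), RR gives ψ = 0.044, H_out = 1.567 kJ/mol
  T = 365.5 K: K = (4.780, 0.320), RR gives ψ = 0.301, H_out = 17.201 kJ/mol
  T = 343.8 K: K = (3.710, 0.273), RR gives ψ = 0.200, H_out = 10.482 kJ/mol
  T = 333.0 K: K = (3.231, 0.250), RR gives ψ = 0.133, H_out = 6.458 kJ/mol
  T = 338.4 K: K = (3.466, 0.262), RR gives ψ = 0.168, H_out = 8.549 kJ/mol
  T = 335.7 K: K = (3.347, 0.256), RR gives ψ = 0.151, H_out = 7.525 kJ/mol
  T = 334.4 K: K = (3.291, 0.253), RR gives ψ = 0.142, H_out = 7.017 kJ/mol
Linear interpolation between T = 334.4 (H_out = 7.017) and T = 335.7 (H_out = 7.525) on hF = 7.378 gives T ≈ 335.3 K, at which ψ = 0.15.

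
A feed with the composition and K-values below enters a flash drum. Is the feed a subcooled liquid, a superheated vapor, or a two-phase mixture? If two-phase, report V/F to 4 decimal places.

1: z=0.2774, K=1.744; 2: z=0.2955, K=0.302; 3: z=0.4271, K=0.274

ΣzᵢKᵢ = 0.6901; Σzᵢ/Kᵢ = 2.6963.
Since ΣzᵢKᵢ < 1 the mixture is below its bubble point — single liquid phase.

subcooled liquid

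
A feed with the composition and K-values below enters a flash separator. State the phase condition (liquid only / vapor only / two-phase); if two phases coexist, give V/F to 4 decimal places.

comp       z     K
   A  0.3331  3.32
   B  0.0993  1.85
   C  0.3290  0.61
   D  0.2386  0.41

ΣzᵢKᵢ = 1.5881; Σzᵢ/Kᵢ = 1.2753.
Both exceed 1, so a two-phase solution exists.
Let ψ = V/F and solve Σ zᵢ(Kᵢ−1)/(1+ψ(Kᵢ−1)) = 0.
Iterate (Newton) starting at ψ = 0.5:
  ψ = 0.5000: g = 0.05793, g' = -0.6639 → ψ = 0.5873
  ψ = 0.5873: g = 0.00158, g' = -0.6318 → ψ = 0.5898
Converged at ψ = 0.5898.

two-phase, V/F = 0.5898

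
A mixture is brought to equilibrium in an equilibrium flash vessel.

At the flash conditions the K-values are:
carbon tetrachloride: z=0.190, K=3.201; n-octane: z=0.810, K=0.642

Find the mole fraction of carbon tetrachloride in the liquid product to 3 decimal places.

x_carbon tetrachloride = 0.140

Material balance + equilibrium reduce to Σ zᵢ(Kᵢ−1)/(1+V/F(Kᵢ−1)) = 0.
g(0) = ΣzᵢKᵢ − 1 = 0.128 and g(1) = 1 − Σzᵢ/Kᵢ = -0.321, so a root lies in (0, 1).
Binary case is linear: z₁(K₁−1)(1+V/F(K₂−1)) + z₂(K₂−1)(1+V/F(K₁−1)) = 0
⇒ V/F = [z₁(K₁−1)+z₂(K₂−1)] / [−(K₁−1)(K₂−1)] = 0.1282/0.7880 = 0.163
Compositions from xᵢ = zᵢ/(1+V/F(Kᵢ−1)), yᵢ = Kᵢxᵢ:
  carbon tetrachloride: x = 0.140, y = 0.448
  n-octane: x = 0.860, y = 0.552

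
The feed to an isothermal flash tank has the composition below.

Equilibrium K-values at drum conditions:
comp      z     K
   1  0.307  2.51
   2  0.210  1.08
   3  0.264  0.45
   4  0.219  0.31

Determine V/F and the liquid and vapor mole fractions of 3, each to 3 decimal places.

V/F = 0.253, x_3 = 0.307, y_3 = 0.138

Newton iteration, V/F⁰ = 0.5:
  V/F = 0.500: g = -0.1507, g' = -0.623 → V/F = 0.258
  V/F = 0.258: g = -0.0032, g' = -0.626 → V/F = 0.253
Converged at V/F = 0.253.
Compositions from xᵢ = zᵢ/(1+V/F(Kᵢ−1)), yᵢ = Kᵢxᵢ:
  1: x = 0.222, y = 0.557
  2: x = 0.206, y = 0.222
  3: x = 0.307, y = 0.138
  4: x = 0.265, y = 0.082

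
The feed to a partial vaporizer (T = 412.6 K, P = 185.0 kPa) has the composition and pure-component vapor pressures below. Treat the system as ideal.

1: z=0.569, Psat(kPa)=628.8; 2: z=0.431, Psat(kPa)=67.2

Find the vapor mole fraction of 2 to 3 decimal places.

Raoult's law: Kᵢ = Pᵢˢᵃᵗ/P = Pᵢˢᵃᵗ/185.0.
  K_1 = 628.8/185.0 = 3.39892, K_2 = 67.2/185.0 = 0.36324
Newton–Raphson from β = 0.54:
  β = 0.540: g = 0.1764, g' = -1.027 → β = 0.712
  β = 0.712: g = 0.0023, g' = -1.031 → β = 0.714
Converged at β = 0.714.
Compositions from xᵢ = zᵢ/(1+β(Kᵢ−1)), yᵢ = Kᵢxᵢ:
  1: x = 0.210, y = 0.713
  2: x = 0.790, y = 0.287

y_2 = 0.287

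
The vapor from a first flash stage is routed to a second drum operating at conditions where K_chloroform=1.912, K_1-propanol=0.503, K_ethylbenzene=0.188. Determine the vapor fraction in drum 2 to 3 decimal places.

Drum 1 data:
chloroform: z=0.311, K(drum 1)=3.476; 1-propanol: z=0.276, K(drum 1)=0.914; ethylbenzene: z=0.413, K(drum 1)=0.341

Drum 1:
Material balance + equilibrium reduce to Σ zᵢ(Kᵢ−1)/(1+ψ₁(Kᵢ−1)) = 0.
g(0) = ΣzᵢKᵢ − 1 = 0.474 and g(1) = 1 − Σzᵢ/Kᵢ = -0.603, so a root lies in (0, 1).
Newton–Raphson from ψ₁ = 0.52:
  ψ₁ = 0.520: g = -0.1023, g' = -0.782 → ψ₁ = 0.389
  ψ₁ = 0.389: g = 0.0016, g' = -0.821 → ψ₁ = 0.391
Converged at ψ₁ = 0.391.
Drum-1 compositions:
  chloroform: x = 0.158, y = 0.549
  1-propanol: x = 0.286, y = 0.261
  ethylbenzene: x = 0.556, y = 0.190
Drum-2 feed = drum-1 vapor: z₂ = (0.5492, 0.2610, 0.1897).
Drum 2:
Newton iteration, ψ₂⁰ = 0.56:
  ψ₂ = 0.560: g = -0.1307, g' = -0.745 → ψ₂ = 0.384
  ψ₂ = 0.384: g = -0.0135, g' = -0.613 → ψ₂ = 0.362
Converged at ψ₂ = 0.362.
  chloroform: x = 0.413, y = 0.789
  1-propanol: x = 0.318, y = 0.160
  ethylbenzene: x = 0.269, y = 0.051

V/F (drum 2) = 0.362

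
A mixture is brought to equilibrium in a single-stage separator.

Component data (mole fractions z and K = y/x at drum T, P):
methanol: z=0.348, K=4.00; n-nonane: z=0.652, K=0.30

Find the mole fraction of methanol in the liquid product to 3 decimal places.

x_methanol = 0.189

Rachford–Rice: g(ψ) = Σ zᵢ(Kᵢ−1)/(1+ψ(Kᵢ−1)) = 0.
g(0) = ΣzᵢKᵢ − 1 = 0.588 and g(1) = 1 − Σzᵢ/Kᵢ = -1.260, so a root lies in (0, 1).
Iterate (Newton) starting at ψ = 0.5:
  ψ = 0.500: g = -0.2846, g' = -1.257 → ψ = 0.274
  ψ = 0.274: g = 0.0087, g' = -1.433 → ψ = 0.280
Converged at ψ = 0.280.
Compositions from xᵢ = zᵢ/(1+ψ(Kᵢ−1)), yᵢ = Kᵢxᵢ:
  methanol: x = 0.189, y = 0.757
  n-nonane: x = 0.811, y = 0.243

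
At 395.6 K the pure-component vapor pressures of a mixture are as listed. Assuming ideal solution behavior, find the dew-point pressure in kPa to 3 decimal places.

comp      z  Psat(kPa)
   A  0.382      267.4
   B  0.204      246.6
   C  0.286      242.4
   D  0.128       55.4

At the dew point ψ → 1, so Σzᵢ/Kᵢ = 1 with Kᵢ = Pᵢˢᵃᵗ/P ⇒ 1/P = Σzᵢ/Pᵢˢᵃᵗ.
1/P = 0.382/267.4 + 0.204/246.6 + 0.286/242.4 + 0.128/55.4 = 0.005746 ⇒ P = 174.029 kPa

Pdew = 174.029 kPa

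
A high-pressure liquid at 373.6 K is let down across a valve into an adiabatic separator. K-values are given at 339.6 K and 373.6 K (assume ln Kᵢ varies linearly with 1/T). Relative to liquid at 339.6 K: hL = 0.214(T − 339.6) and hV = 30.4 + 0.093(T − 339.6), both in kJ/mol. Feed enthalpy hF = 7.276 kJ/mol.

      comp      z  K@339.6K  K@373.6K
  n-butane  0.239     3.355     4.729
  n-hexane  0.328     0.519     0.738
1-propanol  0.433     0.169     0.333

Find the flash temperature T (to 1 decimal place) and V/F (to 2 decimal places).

Adiabatic flash: solve Rachford–Rice at each trial T, then check hF = ψ·hV(T) + (1−ψ)·hL(T).
  T = 339.6 K: K = (3.355, 0.519, 0.169), RR gives ψ = 0.028, H_out = 0.846 kJ/mol
  T = 373.6 K: K = (4.729, 0.738, 0.333), RR gives ψ = 0.269, H_out = 14.359 kJ/mol
  T = 356.6 K: K = (4.016, 0.624, 0.241), RR gives ψ = 0.146, H_out = 7.785 kJ/mol
  T = 348.1 K: K = (3.679, 0.570, 0.203), RR gives ψ = 0.088, H_out = 4.411 kJ/mol
  T = 352.4 K: K = (3.848, 0.597, 0.222), RR gives ψ = 0.118, H_out = 6.135 kJ/mol
  T = 354.5 K: K = (3.931, 0.611, 0.231), RR gives ψ = 0.132, H_out = 6.963 kJ/mol
Linear interpolation between T = 354.5 (H_out = 6.963) and T = 356.6 (H_out = 7.785) on hF = 7.276 gives T ≈ 355.3 K, at which ψ = 0.14.

T = 355.3 K, V/F = 0.14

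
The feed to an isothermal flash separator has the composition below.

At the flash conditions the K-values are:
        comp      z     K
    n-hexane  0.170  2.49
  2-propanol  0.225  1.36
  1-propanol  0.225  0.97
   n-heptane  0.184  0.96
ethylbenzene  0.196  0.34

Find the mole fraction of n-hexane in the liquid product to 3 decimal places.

Rachford–Rice: g(V/F) = Σ zᵢ(Kᵢ−1)/(1+V/F(Kᵢ−1)) = 0.
Feasibility: ΣzᵢKᵢ = 1.191, Σzᵢ/Kᵢ = 1.234 — both > 1, two phases present.
Newton iteration, V/F⁰ = 0.5:
  V/F = 0.500: g = 0.0064, g' = -0.336 → V/F = 0.519
Converged at V/F = 0.519.
Compositions from xᵢ = zᵢ/(1+V/F(Kᵢ−1)), yᵢ = Kᵢxᵢ:
  n-hexane: x = 0.096, y = 0.239
  2-propanol: x = 0.190, y = 0.258
  1-propanol: x = 0.229, y = 0.222
  n-heptane: x = 0.188, y = 0.180
  ethylbenzene: x = 0.298, y = 0.101

x_n-hexane = 0.096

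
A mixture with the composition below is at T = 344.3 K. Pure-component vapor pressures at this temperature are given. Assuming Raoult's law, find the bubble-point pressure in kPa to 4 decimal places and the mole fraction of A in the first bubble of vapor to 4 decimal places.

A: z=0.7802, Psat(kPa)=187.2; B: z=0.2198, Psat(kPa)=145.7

Pbub = 178.0783 kPa, y_A = 0.8202

At the bubble point ψ → 0, so ΣzᵢKᵢ = 1 with Kᵢ = Pᵢˢᵃᵗ/P ⇒ P = ΣzᵢPᵢˢᵃᵗ.
P = 0.7802·187.2 + 0.2198·145.7 = 178.0783 kPa
yᵢ = zᵢPᵢˢᵃᵗ/P ⇒ y_A = 0.7802·187.2/178.0783 = 0.8202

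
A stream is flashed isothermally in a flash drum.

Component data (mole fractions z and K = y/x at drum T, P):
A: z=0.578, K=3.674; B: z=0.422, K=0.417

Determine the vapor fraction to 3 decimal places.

ψ = 0.834

Newton–Raphson from ψ = 0.67:
  ψ = 0.670: g = 0.1499, g' = -0.917 → ψ = 0.834
Converged at ψ = 0.834.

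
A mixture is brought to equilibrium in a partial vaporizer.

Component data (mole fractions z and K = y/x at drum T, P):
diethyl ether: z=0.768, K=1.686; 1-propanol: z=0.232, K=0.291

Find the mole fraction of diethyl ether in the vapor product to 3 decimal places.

Rachford–Rice: g(ψ) = Σ zᵢ(Kᵢ−1)/(1+ψ(Kᵢ−1)) = 0.
Feasibility: ΣzᵢKᵢ = 1.362, Σzᵢ/Kᵢ = 1.253 — both > 1, two phases present.
Newton–Raphson from ψ = 0.5:
  ψ = 0.500: g = 0.1375, g' = -0.480 → ψ = 0.786
  ψ = 0.786: g = -0.0294, g' = -0.748 → ψ = 0.747
  ψ = 0.747: g = -0.0013, g' = -0.685 → ψ = 0.745
Converged at ψ = 0.745.
Compositions from xᵢ = zᵢ/(1+ψ(Kᵢ−1)), yᵢ = Kᵢxᵢ:
  diethyl ether: x = 0.508, y = 0.857
  1-propanol: x = 0.492, y = 0.143

y_diethyl ether = 0.857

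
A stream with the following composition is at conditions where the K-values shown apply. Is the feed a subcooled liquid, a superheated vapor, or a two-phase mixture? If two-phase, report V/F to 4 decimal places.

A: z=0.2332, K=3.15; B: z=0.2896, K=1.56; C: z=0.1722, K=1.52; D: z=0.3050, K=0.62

superheated vapor

ΣzᵢKᵢ = 1.6372; Σzᵢ/Kᵢ = 0.8649.
Since Σzᵢ/Kᵢ < 1 the mixture is above its dew point — single vapor phase.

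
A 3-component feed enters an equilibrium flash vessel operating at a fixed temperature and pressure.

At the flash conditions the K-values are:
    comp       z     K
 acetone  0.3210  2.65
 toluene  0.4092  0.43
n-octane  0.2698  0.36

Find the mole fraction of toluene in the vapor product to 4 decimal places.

Material balance + equilibrium reduce to Σ zᵢ(Kᵢ−1)/(1+ψ(Kᵢ−1)) = 0.
g(0) = ΣzᵢKᵢ − 1 = 0.1237 and g(1) = 1 − Σzᵢ/Kᵢ = -0.8222, so a root lies in (0, 1).
Iterate (Newton) starting at ψ = 0.63:
  ψ = 0.6300: g = -0.39357, g' = -0.8440 → ψ = 0.1637
  ψ = 0.1637: g = -0.03313, g' = -0.8413 → ψ = 0.1243
  ψ = 0.1243: g = 0.00085, g' = -0.8862 → ψ = 0.1253
Converged at ψ = 0.1253.
Compositions from xᵢ = zᵢ/(1+ψ(Kᵢ−1)), yᵢ = Kᵢxᵢ:
  acetone: x = 0.2660, y = 0.7049
  toluene: x = 0.4407, y = 0.1895
  n-octane: x = 0.2933, y = 0.1056

y_toluene = 0.1895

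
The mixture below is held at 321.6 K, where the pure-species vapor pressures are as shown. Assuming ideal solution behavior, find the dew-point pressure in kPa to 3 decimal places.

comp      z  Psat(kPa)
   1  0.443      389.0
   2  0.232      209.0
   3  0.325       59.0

Pdew = 128.910 kPa

At the dew point ψ → 1, so Σzᵢ/Kᵢ = 1 with Kᵢ = Pᵢˢᵃᵗ/P ⇒ 1/P = Σzᵢ/Pᵢˢᵃᵗ.
1/P = 0.443/389.0 + 0.232/209.0 + 0.325/59.0 = 0.007757 ⇒ P = 128.910 kPa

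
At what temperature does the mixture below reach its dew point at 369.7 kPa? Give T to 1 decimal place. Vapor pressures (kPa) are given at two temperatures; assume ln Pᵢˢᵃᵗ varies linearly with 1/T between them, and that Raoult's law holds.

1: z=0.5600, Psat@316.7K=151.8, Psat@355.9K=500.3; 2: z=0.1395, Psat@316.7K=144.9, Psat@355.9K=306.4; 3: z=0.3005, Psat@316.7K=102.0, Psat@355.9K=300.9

Dew-point temperature: Σzᵢ·P/Pᵢˢᵃᵗ(T) = 1. Interpolate ln Pᵢˢᵃᵗ = aᵢ + bᵢ/T.
  T = 316.7 K: ΣzᵢP/Pᵢˢᵃᵗ = 2.8089
  T = 355.9 K: ΣzᵢP/Pᵢˢᵃᵗ = 0.9513
  T = 336.3 K: ΣzᵢP/Pᵢˢᵃᵗ = 1.5795
  T = 346.1 K: ΣzᵢP/Pᵢˢᵃᵗ = 1.2163
  T = 351.0 K: ΣzᵢP/Pᵢˢᵃᵗ = 1.0737
  T = 353.4 K: ΣzᵢP/Pᵢˢᵃᵗ = 1.0114
Interpolating between 353.4 K and 355.9 K gives T ≈ 353.9 K.

T = 353.9 K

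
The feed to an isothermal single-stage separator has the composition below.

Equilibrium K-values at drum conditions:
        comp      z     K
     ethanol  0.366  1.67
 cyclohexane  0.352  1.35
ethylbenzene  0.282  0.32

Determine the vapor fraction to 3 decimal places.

ψ = 0.495

Iterate (Newton) starting at ψ = 0.5:
  ψ = 0.500: g = -0.0020, g' = -0.423 → ψ = 0.495
Converged at ψ = 0.495.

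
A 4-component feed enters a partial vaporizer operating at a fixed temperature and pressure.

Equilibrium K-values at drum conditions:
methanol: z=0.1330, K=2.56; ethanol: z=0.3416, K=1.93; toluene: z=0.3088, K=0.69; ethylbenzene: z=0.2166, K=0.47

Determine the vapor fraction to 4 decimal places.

ψ = 0.6657

Material balance + equilibrium reduce to Σ zᵢ(Kᵢ−1)/(1+ψ(Kᵢ−1)) = 0.
g(0) = ΣzᵢKᵢ − 1 = 0.3146 and g(1) = 1 − Σzᵢ/Kᵢ = -0.1373, so a root lies in (0, 1).
Newton–Raphson from ψ = 0.5:
  ψ = 0.5000: g = 0.06394, g' = -0.3940 → ψ = 0.6623
  ψ = 0.6623: g = 0.00130, g' = -0.3829 → ψ = 0.6657
Converged at ψ = 0.6657.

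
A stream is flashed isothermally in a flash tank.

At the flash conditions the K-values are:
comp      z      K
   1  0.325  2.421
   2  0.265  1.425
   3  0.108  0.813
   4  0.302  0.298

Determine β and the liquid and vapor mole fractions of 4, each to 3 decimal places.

Let β = V/F and solve Σ zᵢ(Kᵢ−1)/(1+β(Kᵢ−1)) = 0.
Check two-phase: ΣzᵢKᵢ = 1.342 > 1 and Σzᵢ/Kᵢ = 1.466 > 1, so g(0) = 0.342 > 0 and g(1) = -0.466 < 0.
Newton iteration, β⁰ = 0.66:
  β = 0.660: g = -0.0918, g' = -0.726 → β = 0.533
  β = 0.533: g = -0.0069, g' = -0.629 → β = 0.523
Converged at β = 0.523.
Compositions from xᵢ = zᵢ/(1+β(Kᵢ−1)), yᵢ = Kᵢxᵢ:
  1: x = 0.187, y = 0.452
  2: x = 0.217, y = 0.309
  3: x = 0.120, y = 0.097
  4: x = 0.477, y = 0.142

β = 0.523, x_4 = 0.477, y_4 = 0.142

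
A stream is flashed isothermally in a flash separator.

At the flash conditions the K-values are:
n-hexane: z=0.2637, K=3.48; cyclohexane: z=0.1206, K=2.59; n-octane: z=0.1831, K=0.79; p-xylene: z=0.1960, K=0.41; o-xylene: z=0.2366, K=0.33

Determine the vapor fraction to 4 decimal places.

Newton–Raphson from ψ = 0.5:
  ψ = 0.5000: g = -0.04659, g' = -0.8054 → ψ = 0.4422
  ψ = 0.4422: g = 0.00044, g' = -0.8233 → ψ = 0.4427
Converged at ψ = 0.4427.

ψ = 0.4427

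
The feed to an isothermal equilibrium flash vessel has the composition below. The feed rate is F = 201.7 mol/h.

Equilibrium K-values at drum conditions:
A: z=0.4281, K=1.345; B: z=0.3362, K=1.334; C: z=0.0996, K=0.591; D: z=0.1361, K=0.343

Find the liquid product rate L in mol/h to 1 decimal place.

L = 69.6 mol/h

Material balance + equilibrium reduce to Σ zᵢ(Kᵢ−1)/(1+ψ(Kᵢ−1)) = 0.
g(0) = ΣzᵢKᵢ − 1 = 0.1298 and g(1) = 1 − Σzᵢ/Kᵢ = -0.1356, so a root lies in (0, 1).
Iterate (Newton) starting at ψ = 0.5:
  ψ = 0.5000: g = 0.03782, g' = -0.2212 → ψ = 0.6710
  ψ = 0.6710: g = -0.00438, g' = -0.2782 → ψ = 0.6552
  ψ = 0.6552: g = -0.00005, g' = -0.2713 → ψ = 0.6550
Converged at ψ = 0.6550.
Then V = ψ·F = 0.6550·201.7 = 132.1 mol/h and L = F − V = 69.6 mol/h.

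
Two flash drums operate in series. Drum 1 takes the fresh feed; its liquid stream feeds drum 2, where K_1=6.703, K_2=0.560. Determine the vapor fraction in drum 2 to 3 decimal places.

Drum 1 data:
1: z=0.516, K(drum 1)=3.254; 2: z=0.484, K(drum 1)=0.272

V/F (drum 2) = 0.422

Drum 1:
Let ψ₁ = V/F and solve Σ zᵢ(Kᵢ−1)/(1+ψ₁(Kᵢ−1)) = 0.
g(0) = ΣzᵢKᵢ − 1 = 0.811 and g(1) = 1 − Σzᵢ/Kᵢ = -0.938, so a root lies in (0, 1).
Iterate (Newton) starting at ψ₁ = 0.57:
  ψ₁ = 0.570: g = -0.0932, g' = -1.252 → ψ₁ = 0.496
  ψ₁ = 0.496: g = -0.0018, g' = -1.213 → ψ₁ = 0.494
Converged at ψ₁ = 0.494.
Drum-1 compositions:
  1: x = 0.244, y = 0.794
  2: x = 0.756, y = 0.206
Drum-2 feed = drum-1 liquid: z₂ = (0.2441, 0.7559).
Drum 2:
Let ψ₂ = V/F and solve Σ zᵢ(Kᵢ−1)/(1+ψ₂(Kᵢ−1)) = 0.
Feasibility: ΣzᵢKᵢ = 2.060, Σzᵢ/Kᵢ = 1.386 — both > 1, two phases present.
Newton iteration, ψ₂⁰ = 0.6:
  ψ₂ = 0.600: g = -0.1370, g' = -0.676 → ψ₂ = 0.397
  ψ₂ = 0.397: g = 0.0232, g' = -0.959 → ψ₂ = 0.422
Converged at ψ₂ = 0.422.
  1: x = 0.072, y = 0.480
  2: x = 0.928, y = 0.520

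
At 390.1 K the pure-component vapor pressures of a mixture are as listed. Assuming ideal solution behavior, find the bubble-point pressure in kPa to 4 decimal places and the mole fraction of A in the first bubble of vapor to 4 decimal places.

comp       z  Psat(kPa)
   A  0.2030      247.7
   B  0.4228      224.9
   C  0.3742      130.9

Pbub = 194.3536 kPa, y_A = 0.2587

At the bubble point ψ → 0, so ΣzᵢKᵢ = 1 with Kᵢ = Pᵢˢᵃᵗ/P ⇒ P = ΣzᵢPᵢˢᵃᵗ.
P = 0.2030·247.7 + 0.4228·224.9 + 0.3742·130.9 = 194.3536 kPa
yᵢ = zᵢPᵢˢᵃᵗ/P ⇒ y_A = 0.2030·247.7/194.3536 = 0.2587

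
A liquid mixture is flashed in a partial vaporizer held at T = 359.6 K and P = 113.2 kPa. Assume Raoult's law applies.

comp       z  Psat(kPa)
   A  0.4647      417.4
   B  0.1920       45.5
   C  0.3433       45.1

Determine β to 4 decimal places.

Raoult's law: Kᵢ = Pᵢˢᵃᵗ/P = Pᵢˢᵃᵗ/113.2.
  K_A = 417.4/113.2 = 3.687279, K_B = 45.5/113.2 = 0.401943, K_C = 45.1/113.2 = 0.398410
Newton–Raphson from β = 0.35:
  β = 0.3500: g = 0.23668, g' = -1.2004 → β = 0.5472
  β = 0.5472: g = 0.02694, g' = -0.9777 → β = 0.5747
  β = 0.5747: g = 0.00014, g' = -0.9680 → β = 0.5749
Converged at β = 0.5749.

β = 0.5749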